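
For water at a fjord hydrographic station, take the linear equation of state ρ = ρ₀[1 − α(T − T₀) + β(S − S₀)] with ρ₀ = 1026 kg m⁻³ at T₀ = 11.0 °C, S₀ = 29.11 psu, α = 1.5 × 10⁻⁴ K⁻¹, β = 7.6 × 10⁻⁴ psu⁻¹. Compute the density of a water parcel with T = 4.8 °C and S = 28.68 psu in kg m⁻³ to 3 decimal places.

T − T₀ = -6.2 K, S − S₀ = -0.43 psu.
Bracket = 1 − α·(-6.2) + β·(-0.43) = 1 + (6.032 × 10⁻⁴) = 1.0006032.
ρ = 1026 × 1.0006032 = 1026.619 kg m⁻³.

1026.619 kg m⁻³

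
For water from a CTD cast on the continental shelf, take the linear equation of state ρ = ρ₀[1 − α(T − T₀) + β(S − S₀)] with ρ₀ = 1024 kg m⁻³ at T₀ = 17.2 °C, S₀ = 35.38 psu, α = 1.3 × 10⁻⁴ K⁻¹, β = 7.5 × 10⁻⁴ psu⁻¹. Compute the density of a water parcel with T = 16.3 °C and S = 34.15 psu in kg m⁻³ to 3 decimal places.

1023.175 kg m⁻³

T − T₀ = -0.9 K, S − S₀ = -1.23 psu.
Bracket = 1 − α·(-0.9) + β·(-1.23) = 1 + (-8.055 × 10⁻⁴) = 0.9991945.
ρ = 1024 × 0.9991945 = 1023.175 kg m⁻³.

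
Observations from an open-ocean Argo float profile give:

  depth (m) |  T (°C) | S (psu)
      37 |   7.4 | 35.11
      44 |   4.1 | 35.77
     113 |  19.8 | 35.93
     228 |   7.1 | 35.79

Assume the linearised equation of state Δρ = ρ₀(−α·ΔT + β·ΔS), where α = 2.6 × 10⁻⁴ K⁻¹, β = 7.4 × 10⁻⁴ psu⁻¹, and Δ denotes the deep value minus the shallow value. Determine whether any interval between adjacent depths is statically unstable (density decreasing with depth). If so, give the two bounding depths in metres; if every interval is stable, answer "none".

44–113 m

Evaluate Δρ/ρ₀ = −αΔT + βΔS across each adjacent pair:
  37–44 m: −αΔT+βΔS = −(2.6 × 10⁻⁴)(-3.3)+(7.4 × 10⁻⁴)(+0.66) = 1.3 × 10⁻³ → stable
  44–113 m: −αΔT+βΔS = −(2.6 × 10⁻⁴)(+15.7)+(7.4 × 10⁻⁴)(+0.16) = -4.0 × 10⁻³ → UNSTABLE
  113–228 m: −αΔT+βΔS = −(2.6 × 10⁻⁴)(-12.7)+(7.4 × 10⁻⁴)(-0.14) = 3.2 × 10⁻³ → stable
The 44–113 m interval has Δρ < 0: lighter water underlies denser water.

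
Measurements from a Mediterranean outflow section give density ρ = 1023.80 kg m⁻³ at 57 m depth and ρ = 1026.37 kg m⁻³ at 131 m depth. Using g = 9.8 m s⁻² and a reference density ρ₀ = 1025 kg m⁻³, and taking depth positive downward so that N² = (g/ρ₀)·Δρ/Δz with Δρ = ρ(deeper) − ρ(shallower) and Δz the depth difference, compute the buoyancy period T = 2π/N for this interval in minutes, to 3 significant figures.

5.75 min

Δρ = 1026.37 − 1023.80 = 2.57 kg m⁻³ over Δz = 131 − 57 = 74 m.
N² = (9.8/1025) × (2.57/74) = 3.3205 × 10⁻⁴ s⁻².
N = √(3.3205 × 10⁻⁴) = 0.018222 rad s⁻¹, so T = 2π/N = 344.81 s = 5.7468 min ≈ 5.75 min.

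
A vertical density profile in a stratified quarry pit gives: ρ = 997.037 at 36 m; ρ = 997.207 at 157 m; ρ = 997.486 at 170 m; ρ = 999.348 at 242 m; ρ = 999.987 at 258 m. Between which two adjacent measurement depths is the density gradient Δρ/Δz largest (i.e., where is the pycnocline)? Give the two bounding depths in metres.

Compute the density gradient over each adjacent pair:
  36–157 m: Δρ/Δz = 0.170/121 = 1.4 × 10⁻³ kg m⁻⁴
  157–170 m: Δρ/Δz = 0.279/13 = 0.021 kg m⁻⁴
  170–242 m: Δρ/Δz = 1.862/72 = 0.026 kg m⁻⁴
  242–258 m: Δρ/Δz = 0.639/16 = 0.040 kg m⁻⁴
The largest gradient is in the 242–258 m interval — the pycnocline.

242–258 m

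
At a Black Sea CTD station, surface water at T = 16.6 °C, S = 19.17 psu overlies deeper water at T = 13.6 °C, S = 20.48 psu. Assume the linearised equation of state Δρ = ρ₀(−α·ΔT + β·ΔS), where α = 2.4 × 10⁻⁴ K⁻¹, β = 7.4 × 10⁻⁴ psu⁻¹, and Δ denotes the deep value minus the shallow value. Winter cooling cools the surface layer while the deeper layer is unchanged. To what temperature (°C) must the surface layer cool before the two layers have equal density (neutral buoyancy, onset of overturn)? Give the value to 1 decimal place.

Neutral buoyancy requires Δρ = 0, i.e. −α(T_deep − T_surf′) + β(S_deep − S_surf) = 0.
T_surf′ = T_deep − (β/α)·ΔS = 13.6 − (7.4 × 10⁻⁴/2.4 × 10⁻⁴)·(+1.31) = 9.561 °C.
Cooling required: 16.6 − (9.561) = 7.039 °C.

9.6 °C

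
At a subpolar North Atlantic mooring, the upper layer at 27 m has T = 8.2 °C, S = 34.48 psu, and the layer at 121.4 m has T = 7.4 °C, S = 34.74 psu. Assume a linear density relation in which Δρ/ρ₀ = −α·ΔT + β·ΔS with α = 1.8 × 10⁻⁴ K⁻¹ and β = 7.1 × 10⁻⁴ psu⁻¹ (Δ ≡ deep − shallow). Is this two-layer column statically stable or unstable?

ΔT = 7.4 − 8.2 = -0.8 K and ΔS = 34.74 − 34.48 = +0.26 psu (deep − shallow).
−αΔT = 1.44 × 10⁻⁴; βΔS = 1.846 × 10⁻⁴; sum Δρ/ρ₀ = 3.286 × 10⁻⁴.
Δρ/ρ₀ > 0, so Δρ > 0: deeper water is denser → statically stable.

stable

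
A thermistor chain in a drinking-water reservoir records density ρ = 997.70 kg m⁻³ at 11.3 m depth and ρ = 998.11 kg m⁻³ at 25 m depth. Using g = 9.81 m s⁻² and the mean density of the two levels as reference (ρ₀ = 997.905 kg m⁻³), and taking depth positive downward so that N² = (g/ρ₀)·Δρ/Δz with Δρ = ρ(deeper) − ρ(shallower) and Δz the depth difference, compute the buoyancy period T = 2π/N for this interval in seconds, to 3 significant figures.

Δρ = 998.11 − 997.70 = 0.41 kg m⁻³ over Δz = 25 − 11.3 = 13.7 m.
N² = (9.81/997.905) × (0.41/13.7) = 2.9420 × 10⁻⁴ s⁻².
N = √(2.9420 × 10⁻⁴) = 0.017152 rad s⁻¹, so T = 2π/N = 366.32 s ≈ 366 s.
A positive N² confirms static stability across the interval.

366 s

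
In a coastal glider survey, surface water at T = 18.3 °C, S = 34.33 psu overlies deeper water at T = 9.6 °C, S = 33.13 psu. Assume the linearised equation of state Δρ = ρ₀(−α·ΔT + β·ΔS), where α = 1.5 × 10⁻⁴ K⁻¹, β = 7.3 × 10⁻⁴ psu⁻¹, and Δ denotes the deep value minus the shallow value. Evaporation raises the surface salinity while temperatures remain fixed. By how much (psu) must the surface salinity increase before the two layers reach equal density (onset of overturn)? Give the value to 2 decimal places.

Neutral buoyancy requires −α(T_deep − T_surf) + β(S_deep − S_surf′) = 0.
S_surf′ = S_deep − (α/β)·ΔT = 33.13 − (1.5 × 10⁻⁴/7.3 × 10⁻⁴)·(-8.7) = 34.9177 psu.
Increase required: 34.9177 − 34.33 = 0.5877 psu.

0.59 psu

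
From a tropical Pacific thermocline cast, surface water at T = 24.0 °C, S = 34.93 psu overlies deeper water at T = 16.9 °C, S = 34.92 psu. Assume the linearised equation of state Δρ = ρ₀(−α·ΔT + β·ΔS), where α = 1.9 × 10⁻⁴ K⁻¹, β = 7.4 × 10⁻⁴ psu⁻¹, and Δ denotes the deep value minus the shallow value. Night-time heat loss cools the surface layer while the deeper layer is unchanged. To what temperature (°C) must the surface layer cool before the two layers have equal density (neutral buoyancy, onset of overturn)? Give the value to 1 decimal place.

Neutral buoyancy requires Δρ = 0, i.e. −α(T_deep − T_surf′) + β(S_deep − S_surf) = 0.
T_surf′ = T_deep − (β/α)·ΔS = 16.9 − (7.4 × 10⁻⁴/1.9 × 10⁻⁴)·(-0.01) = 16.939 °C.
Cooling required: 24.0 − (16.939) = 7.061 °C.

16.9 °C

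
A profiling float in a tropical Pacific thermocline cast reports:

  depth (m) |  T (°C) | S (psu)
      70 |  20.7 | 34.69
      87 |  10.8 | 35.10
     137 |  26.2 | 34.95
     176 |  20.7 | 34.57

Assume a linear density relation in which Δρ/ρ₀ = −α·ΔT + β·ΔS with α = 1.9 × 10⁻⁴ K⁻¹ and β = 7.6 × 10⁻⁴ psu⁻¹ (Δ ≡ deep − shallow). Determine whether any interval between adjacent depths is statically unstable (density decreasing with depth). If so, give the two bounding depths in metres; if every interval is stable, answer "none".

Evaluate Δρ/ρ₀ = −αΔT + βΔS across each adjacent pair:
  70–87 m: −αΔT+βΔS = −(1.9 × 10⁻⁴)(-9.9)+(7.6 × 10⁻⁴)(+0.41) = 2.2 × 10⁻³ → stable
  87–137 m: −αΔT+βΔS = −(1.9 × 10⁻⁴)(+15.4)+(7.6 × 10⁻⁴)(-0.15) = -3.0 × 10⁻³ → UNSTABLE
  137–176 m: −αΔT+βΔS = −(1.9 × 10⁻⁴)(-5.5)+(7.6 × 10⁻⁴)(-0.38) = 7.6 × 10⁻⁴ → stable
The 87–137 m interval has Δρ < 0: lighter water underlies denser water.

87–137 m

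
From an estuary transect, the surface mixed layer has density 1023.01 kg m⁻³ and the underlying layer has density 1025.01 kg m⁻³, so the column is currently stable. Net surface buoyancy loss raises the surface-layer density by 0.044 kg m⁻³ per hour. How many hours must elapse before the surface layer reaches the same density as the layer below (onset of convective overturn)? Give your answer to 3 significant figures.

45.5 hours

Density deficit of the surface layer: 1025.01 − 1023.01 = 2.0 kg m⁻³.
Required change = 2.0 / 0.044 = 45.5 hours.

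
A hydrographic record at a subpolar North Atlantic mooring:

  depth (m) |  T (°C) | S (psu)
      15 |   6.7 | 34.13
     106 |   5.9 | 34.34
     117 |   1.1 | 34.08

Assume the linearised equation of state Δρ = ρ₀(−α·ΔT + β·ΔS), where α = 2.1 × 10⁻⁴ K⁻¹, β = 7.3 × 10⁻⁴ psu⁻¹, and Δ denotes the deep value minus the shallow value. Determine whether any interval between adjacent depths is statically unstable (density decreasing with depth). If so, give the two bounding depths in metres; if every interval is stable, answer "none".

none

Evaluate Δρ/ρ₀ = −αΔT + βΔS across each adjacent pair:
  15–106 m: −αΔT+βΔS = −(2.1 × 10⁻⁴)(-0.8)+(7.3 × 10⁻⁴)(+0.21) = 3.2 × 10⁻⁴ → stable
  106–117 m: −αΔT+βΔS = −(2.1 × 10⁻⁴)(-4.8)+(7.3 × 10⁻⁴)(-0.26) = 8.2 × 10⁻⁴ → stable
Every interval has Δρ > 0: the column is stably stratified throughout.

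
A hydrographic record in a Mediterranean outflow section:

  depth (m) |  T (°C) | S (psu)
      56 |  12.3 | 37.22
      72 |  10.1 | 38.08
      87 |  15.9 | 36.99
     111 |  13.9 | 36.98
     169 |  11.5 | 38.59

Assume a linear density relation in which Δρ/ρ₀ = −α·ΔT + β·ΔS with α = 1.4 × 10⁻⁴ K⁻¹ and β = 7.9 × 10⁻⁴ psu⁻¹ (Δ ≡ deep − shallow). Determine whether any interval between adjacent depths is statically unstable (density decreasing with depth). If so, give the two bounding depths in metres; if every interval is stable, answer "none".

72–87 m

Evaluate Δρ/ρ₀ = −αΔT + βΔS across each adjacent pair:
  56–72 m: −αΔT+βΔS = −(1.4 × 10⁻⁴)(-2.2)+(7.9 × 10⁻⁴)(+0.86) = 9.9 × 10⁻⁴ → stable
  72–87 m: −αΔT+βΔS = −(1.4 × 10⁻⁴)(+5.8)+(7.9 × 10⁻⁴)(-1.09) = -1.7 × 10⁻³ → UNSTABLE
  87–111 m: −αΔT+βΔS = −(1.4 × 10⁻⁴)(-2.0)+(7.9 × 10⁻⁴)(-0.01) = 2.7 × 10⁻⁴ → stable
  111–169 m: −αΔT+βΔS = −(1.4 × 10⁻⁴)(-2.4)+(7.9 × 10⁻⁴)(+1.61) = 1.6 × 10⁻³ → stable
The 72–87 m interval has Δρ < 0: lighter water underlies denser water.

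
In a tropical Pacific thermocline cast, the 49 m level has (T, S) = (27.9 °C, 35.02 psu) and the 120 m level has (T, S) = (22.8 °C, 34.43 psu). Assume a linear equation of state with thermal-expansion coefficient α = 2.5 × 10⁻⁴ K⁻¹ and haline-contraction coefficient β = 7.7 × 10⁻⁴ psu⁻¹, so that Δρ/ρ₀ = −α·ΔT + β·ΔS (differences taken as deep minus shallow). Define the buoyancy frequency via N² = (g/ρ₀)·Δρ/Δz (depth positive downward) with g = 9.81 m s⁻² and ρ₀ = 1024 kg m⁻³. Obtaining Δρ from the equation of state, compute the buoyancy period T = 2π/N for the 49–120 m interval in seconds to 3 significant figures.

ΔT = -5.1 K, ΔS = -0.59 psu (deep − shallow).
Δρ/ρ₀ = −αΔT + βΔS = 1.275 × 10⁻³ − 4.543 × 10⁻⁴ = 8.207 × 10⁻⁴, so Δρ ≈ 0.8404 kg m⁻³.
N² = (g/ρ₀)·Δρ/Δz = g·(Δρ/ρ₀)/Δz = 9.81 × 8.207 × 10⁻⁴ / 71 = 1.1340 × 10⁻⁴ s⁻².
N = √(1.1340 × 10⁻⁴) = 0.010649 rad s⁻¹ → T = 2π/N = 590.03 s ≈ 590 s.

590 s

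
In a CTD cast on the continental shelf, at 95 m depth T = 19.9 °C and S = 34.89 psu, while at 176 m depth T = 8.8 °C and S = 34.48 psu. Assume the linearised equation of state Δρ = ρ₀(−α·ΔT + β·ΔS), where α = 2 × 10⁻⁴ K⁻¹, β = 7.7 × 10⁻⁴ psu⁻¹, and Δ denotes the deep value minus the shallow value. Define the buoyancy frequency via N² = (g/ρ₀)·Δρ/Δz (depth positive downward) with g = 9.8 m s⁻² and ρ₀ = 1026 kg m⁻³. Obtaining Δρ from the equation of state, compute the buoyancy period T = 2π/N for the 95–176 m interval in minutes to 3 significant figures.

6.90 min

ΔT = -11.1 K, ΔS = -0.41 psu (deep − shallow).
Δρ/ρ₀ = −αΔT + βΔS = 2.22 × 10⁻³ − 3.157 × 10⁻⁴ = 1.9043 × 10⁻³, so Δρ ≈ 1.954 kg m⁻³.
N² = (g/ρ₀)·Δρ/Δz = g·(Δρ/ρ₀)/Δz = 9.8 × 1.9043 × 10⁻³ / 81 = 2.3040 × 10⁻⁴ s⁻².
N = √(2.3040 × 10⁻⁴) = 0.015179 rad s⁻¹ → T = 2π/N = 413.94 s = 6.8990 min ≈ 6.90 min.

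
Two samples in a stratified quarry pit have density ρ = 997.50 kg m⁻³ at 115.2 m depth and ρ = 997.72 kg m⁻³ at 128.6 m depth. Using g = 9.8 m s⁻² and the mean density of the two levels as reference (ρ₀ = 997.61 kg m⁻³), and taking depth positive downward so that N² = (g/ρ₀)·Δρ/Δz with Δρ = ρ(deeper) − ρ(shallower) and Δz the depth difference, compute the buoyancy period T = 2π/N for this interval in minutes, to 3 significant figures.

Δρ = 997.72 − 997.50 = 0.22 kg m⁻³ over Δz = 128.6 − 115.2 = 13.4 m.
N² = (9.8/997.61) × (0.22/13.4) = 1.6128 × 10⁻⁴ s⁻².
N = √(1.6128 × 10⁻⁴) = 0.012700 rad s⁻¹, so T = 2π/N = 494.74 s = 8.2457 min ≈ 8.25 min.

8.25 min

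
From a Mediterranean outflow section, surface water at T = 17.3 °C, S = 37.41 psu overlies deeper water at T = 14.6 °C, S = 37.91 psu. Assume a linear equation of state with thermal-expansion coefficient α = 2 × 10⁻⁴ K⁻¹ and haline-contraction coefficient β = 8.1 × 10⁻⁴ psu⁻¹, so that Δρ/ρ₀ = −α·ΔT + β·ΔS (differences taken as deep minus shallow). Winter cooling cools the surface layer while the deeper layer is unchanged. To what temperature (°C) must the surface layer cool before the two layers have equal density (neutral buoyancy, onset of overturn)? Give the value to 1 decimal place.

12.6 °C

Neutral buoyancy requires Δρ = 0, i.e. −α(T_deep − T_surf′) + β(S_deep − S_surf) = 0.
T_surf′ = T_deep − (β/α)·ΔS = 14.6 − (8.1 × 10⁻⁴/2 × 10⁻⁴)·(+0.50) = 12.575 °C.
Cooling required: 17.3 − (12.575) = 4.725 °C.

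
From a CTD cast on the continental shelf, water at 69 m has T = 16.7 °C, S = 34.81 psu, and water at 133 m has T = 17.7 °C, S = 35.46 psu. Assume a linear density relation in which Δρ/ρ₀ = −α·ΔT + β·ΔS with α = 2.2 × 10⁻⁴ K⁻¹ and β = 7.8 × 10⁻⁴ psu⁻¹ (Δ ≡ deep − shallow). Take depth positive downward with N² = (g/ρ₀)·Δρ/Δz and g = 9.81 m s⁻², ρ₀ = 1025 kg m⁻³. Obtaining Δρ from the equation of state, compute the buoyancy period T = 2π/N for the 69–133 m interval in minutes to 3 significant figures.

ΔT = +1.0 K, ΔS = +0.65 psu (deep − shallow).
Δρ/ρ₀ = −αΔT + βΔS = -2.20 × 10⁻⁴ + 5.07 × 10⁻⁴ = 2.87 × 10⁻⁴, so Δρ ≈ 0.2942 kg m⁻³.
N² = (g/ρ₀)·Δρ/Δz = g·(Δρ/ρ₀)/Δz = 9.81 × 2.87 × 10⁻⁴ / 64 = 4.3992 × 10⁻⁵ s⁻².
N = √(4.3992 × 10⁻⁵) = 6.6326 × 10⁻³ rad s⁻¹ → T = 2π/N = 947.32 s = 15.789 min ≈ 15.8 min.

15.8 min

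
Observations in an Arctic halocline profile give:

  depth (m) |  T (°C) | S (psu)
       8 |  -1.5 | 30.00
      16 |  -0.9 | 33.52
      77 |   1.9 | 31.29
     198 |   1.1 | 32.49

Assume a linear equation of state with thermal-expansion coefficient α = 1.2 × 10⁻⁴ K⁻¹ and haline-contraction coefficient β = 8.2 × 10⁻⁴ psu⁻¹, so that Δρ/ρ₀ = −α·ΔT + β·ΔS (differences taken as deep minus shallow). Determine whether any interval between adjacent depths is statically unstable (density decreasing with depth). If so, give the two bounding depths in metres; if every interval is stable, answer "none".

Evaluate Δρ/ρ₀ = −αΔT + βΔS across each adjacent pair:
  8–16 m: −αΔT+βΔS = −(1.2 × 10⁻⁴)(+0.6)+(8.2 × 10⁻⁴)(+3.52) = 2.8 × 10⁻³ → stable
  16–77 m: −αΔT+βΔS = −(1.2 × 10⁻⁴)(+2.8)+(8.2 × 10⁻⁴)(-2.23) = -2.2 × 10⁻³ → UNSTABLE
  77–198 m: −αΔT+βΔS = −(1.2 × 10⁻⁴)(-0.8)+(8.2 × 10⁻⁴)(+1.20) = 1.1 × 10⁻³ → stable
The 16–77 m interval has Δρ < 0: lighter water underlies denser water.

16–77 m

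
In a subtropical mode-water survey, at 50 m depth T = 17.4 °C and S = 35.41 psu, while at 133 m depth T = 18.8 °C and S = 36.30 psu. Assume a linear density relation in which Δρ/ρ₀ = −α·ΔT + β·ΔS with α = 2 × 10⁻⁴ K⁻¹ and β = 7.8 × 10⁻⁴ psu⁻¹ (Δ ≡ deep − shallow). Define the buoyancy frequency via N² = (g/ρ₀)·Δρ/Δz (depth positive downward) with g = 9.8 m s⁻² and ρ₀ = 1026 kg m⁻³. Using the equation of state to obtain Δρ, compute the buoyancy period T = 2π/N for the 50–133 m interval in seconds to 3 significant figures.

ΔT = +1.4 K, ΔS = +0.89 psu (deep − shallow).
Δρ/ρ₀ = −αΔT + βΔS = -2.80 × 10⁻⁴ + 6.942 × 10⁻⁴ = 4.142 × 10⁻⁴, so Δρ ≈ 0.4250 kg m⁻³.
N² = (g/ρ₀)·Δρ/Δz = g·(Δρ/ρ₀)/Δz = 9.8 × 4.142 × 10⁻⁴ / 83 = 4.8906 × 10⁻⁵ s⁻².
N = √(4.8906 × 10⁻⁵) = 6.9933 × 10⁻³ rad s⁻¹ → T = 2π/N = 898.46 s ≈ 898 s.

898 s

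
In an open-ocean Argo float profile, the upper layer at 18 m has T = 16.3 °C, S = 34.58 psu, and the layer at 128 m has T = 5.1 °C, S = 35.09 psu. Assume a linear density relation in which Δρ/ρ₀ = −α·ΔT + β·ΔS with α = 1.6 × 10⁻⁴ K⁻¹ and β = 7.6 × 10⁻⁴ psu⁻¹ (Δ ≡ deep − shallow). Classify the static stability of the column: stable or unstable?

stable

ΔT = 5.1 − 16.3 = -11.2 K and ΔS = 35.09 − 34.58 = +0.51 psu (deep − shallow).
−αΔT = 1.792 × 10⁻³; βΔS = 3.876 × 10⁻⁴; sum Δρ/ρ₀ = 2.1796 × 10⁻³.
Δρ/ρ₀ > 0, so Δρ > 0: deeper water is denser → statically stable.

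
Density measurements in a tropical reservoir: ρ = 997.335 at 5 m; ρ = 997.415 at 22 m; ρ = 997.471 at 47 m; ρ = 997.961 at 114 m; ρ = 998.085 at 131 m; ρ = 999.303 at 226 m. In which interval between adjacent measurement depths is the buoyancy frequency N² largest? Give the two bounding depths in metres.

131–226 m

Compute the density gradient over each adjacent pair:
  5–22 m: Δρ/Δz = 0.080/17 = 4.7 × 10⁻³ kg m⁻⁴
  22–47 m: Δρ/Δz = 0.056/25 = 2.2 × 10⁻³ kg m⁻⁴
  47–114 m: Δρ/Δz = 0.490/67 = 7.3 × 10⁻³ kg m⁻⁴
  114–131 m: Δρ/Δz = 0.124/17 = 7.3 × 10⁻³ kg m⁻⁴
  131–226 m: Δρ/Δz = 1.218/95 = 0.013 kg m⁻⁴
The largest gradient is in the 131–226 m interval — the pycnocline.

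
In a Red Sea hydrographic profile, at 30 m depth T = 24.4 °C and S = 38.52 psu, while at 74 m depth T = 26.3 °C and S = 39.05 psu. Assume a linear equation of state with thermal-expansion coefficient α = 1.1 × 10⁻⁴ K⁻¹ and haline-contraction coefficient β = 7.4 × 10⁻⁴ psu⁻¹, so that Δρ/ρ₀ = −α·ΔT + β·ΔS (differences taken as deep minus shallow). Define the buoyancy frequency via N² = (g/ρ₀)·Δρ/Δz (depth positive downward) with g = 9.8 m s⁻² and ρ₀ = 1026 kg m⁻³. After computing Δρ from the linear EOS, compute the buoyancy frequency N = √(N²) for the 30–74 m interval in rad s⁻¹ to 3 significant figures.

ΔT = +1.9 K, ΔS = +0.53 psu (deep − shallow).
Δρ/ρ₀ = −αΔT + βΔS = -2.09 × 10⁻⁴ + 3.922 × 10⁻⁴ = 1.832 × 10⁻⁴, so Δρ ≈ 0.1880 kg m⁻³.
N² = (g/ρ₀)·Δρ/Δz = g·(Δρ/ρ₀)/Δz = 9.8 × 1.832 × 10⁻⁴ / 44 = 4.0804 × 10⁻⁵ s⁻².
N = √(4.0804 × 10⁻⁵) = 6.3878 × 10⁻³ rad s⁻¹ ≈ 6.39 × 10⁻³ rad s⁻¹.

6.39 × 10⁻³ rad s⁻¹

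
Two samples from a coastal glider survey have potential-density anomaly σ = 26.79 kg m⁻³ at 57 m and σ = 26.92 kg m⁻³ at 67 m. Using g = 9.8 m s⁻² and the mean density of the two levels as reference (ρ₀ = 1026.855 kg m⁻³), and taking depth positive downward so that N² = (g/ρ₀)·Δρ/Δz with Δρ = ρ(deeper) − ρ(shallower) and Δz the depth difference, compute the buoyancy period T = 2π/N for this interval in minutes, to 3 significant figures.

9.40 min

Δρ = 1026.92 − 1026.79 = 0.13 kg m⁻³ over Δz = 67 − 57 = 10 m.
N² = (9.8/1026.855) × (0.13/10) = 1.2407 × 10⁻⁴ s⁻².
N = √(1.2407 × 10⁻⁴) = 0.011139 rad s⁻¹, so T = 2π/N = 564.07 s = 9.4012 min ≈ 9.40 min.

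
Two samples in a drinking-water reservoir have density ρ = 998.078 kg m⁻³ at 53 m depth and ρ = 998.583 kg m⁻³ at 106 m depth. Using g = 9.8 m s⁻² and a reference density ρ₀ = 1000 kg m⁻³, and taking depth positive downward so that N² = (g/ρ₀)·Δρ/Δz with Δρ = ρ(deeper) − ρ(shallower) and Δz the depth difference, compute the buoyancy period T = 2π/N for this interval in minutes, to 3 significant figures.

Δρ = 998.583 − 998.078 = 0.505 kg m⁻³ over Δz = 106 − 53 = 53 m.
N² = (9.8/1000) × (0.505/53) = 9.3377 × 10⁻⁵ s⁻².
N = √(9.3377 × 10⁻⁵) = 9.6632 × 10⁻³ rad s⁻¹, so T = 2π/N = 650.22 s = 10.837 min ≈ 10.8 min.

10.8 min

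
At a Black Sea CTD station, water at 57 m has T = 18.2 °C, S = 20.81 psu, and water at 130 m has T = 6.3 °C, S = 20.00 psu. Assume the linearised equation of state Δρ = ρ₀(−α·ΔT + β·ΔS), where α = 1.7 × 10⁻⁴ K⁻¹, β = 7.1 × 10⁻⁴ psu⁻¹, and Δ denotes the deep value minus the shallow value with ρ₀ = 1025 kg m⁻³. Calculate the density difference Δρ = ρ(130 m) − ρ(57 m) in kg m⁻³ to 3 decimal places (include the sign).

ΔT = -11.9 K, ΔS = -0.81 psu (deep − shallow).
Δρ/ρ₀ = −(1.7 × 10⁻⁴)(-11.9) + (7.1 × 10⁻⁴)(-0.81) = 1.4479 × 10⁻³.
Δρ = 1025 × (1.4479 × 10⁻³) = +1.484 kg m⁻³.
Positive Δρ: denser below, stable.

+1.484 kg m⁻³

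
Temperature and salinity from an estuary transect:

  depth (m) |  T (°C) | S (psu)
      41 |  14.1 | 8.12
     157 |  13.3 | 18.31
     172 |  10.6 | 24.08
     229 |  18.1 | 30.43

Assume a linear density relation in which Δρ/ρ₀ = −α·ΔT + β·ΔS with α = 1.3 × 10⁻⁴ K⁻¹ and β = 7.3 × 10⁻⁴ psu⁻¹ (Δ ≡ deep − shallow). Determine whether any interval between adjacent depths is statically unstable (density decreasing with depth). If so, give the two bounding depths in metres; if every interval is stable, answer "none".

Evaluate Δρ/ρ₀ = −αΔT + βΔS across each adjacent pair:
  41–157 m: −αΔT+βΔS = −(1.3 × 10⁻⁴)(-0.8)+(7.3 × 10⁻⁴)(+10.19) = 7.5 × 10⁻³ → stable
  157–172 m: −αΔT+βΔS = −(1.3 × 10⁻⁴)(-2.7)+(7.3 × 10⁻⁴)(+5.77) = 4.6 × 10⁻³ → stable
  172–229 m: −αΔT+βΔS = −(1.3 × 10⁻⁴)(+7.5)+(7.3 × 10⁻⁴)(+6.35) = 3.7 × 10⁻³ → stable
Every interval has Δρ > 0: the column is stably stratified throughout.

none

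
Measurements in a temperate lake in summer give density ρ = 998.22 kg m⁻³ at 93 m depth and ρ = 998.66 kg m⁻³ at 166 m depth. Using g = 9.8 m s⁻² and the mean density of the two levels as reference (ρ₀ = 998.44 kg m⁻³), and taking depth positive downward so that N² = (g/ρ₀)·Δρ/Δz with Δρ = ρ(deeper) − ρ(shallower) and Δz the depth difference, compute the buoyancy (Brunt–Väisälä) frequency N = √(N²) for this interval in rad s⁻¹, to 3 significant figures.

7.69 × 10⁻³ rad s⁻¹

Δρ = 998.66 − 998.22 = 0.44 kg m⁻³ over Δz = 166 − 93 = 73 m.
N² = (9.8/998.44) × (0.44/73) = 5.9161 × 10⁻⁵ s⁻².
N = √(5.9161 × 10⁻⁵) = 7.6916 × 10⁻³ rad s⁻¹ ≈ 7.69 × 10⁻³ rad s⁻¹.
A positive N² confirms static stability across the interval.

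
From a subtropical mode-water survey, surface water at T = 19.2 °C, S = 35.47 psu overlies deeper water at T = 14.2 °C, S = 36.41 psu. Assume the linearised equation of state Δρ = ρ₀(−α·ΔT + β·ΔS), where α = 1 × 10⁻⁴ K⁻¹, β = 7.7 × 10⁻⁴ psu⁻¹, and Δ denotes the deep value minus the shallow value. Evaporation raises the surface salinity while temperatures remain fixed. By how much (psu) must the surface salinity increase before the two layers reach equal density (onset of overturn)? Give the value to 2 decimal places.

Neutral buoyancy requires −α(T_deep − T_surf) + β(S_deep − S_surf′) = 0.
S_surf′ = S_deep − (α/β)·ΔT = 36.41 − (1 × 10⁻⁴/7.7 × 10⁻⁴)·(-5.0) = 37.0594 psu.
Increase required: 37.0594 − 35.47 = 1.5894 psu.

1.59 psu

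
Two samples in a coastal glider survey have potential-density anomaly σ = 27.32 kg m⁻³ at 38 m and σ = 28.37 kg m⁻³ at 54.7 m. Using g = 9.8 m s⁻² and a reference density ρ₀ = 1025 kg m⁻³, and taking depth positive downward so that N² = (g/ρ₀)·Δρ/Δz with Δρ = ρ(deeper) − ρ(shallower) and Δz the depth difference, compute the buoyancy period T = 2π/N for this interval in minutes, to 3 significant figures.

Δρ = 1028.37 − 1027.32 = 1.05 kg m⁻³ over Δz = 54.7 − 38 = 16.7 m.
N² = (9.8/1025) × (1.05/16.7) = 6.0114 × 10⁻⁴ s⁻².
N = √(6.0114 × 10⁻⁴) = 0.024518 rad s⁻¹, so T = 2π/N = 256.27 s = 4.2712 min ≈ 4.27 min.
Since Δρ > 0 the layer is stably stratified.

4.27 min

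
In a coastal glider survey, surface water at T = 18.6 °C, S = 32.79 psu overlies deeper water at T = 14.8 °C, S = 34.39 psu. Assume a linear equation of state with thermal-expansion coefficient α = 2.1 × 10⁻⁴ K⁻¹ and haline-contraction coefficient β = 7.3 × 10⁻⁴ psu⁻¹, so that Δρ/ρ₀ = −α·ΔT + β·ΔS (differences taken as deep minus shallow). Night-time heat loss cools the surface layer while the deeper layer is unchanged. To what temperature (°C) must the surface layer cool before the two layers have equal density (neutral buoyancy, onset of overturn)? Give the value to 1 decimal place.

Neutral buoyancy requires Δρ = 0, i.e. −α(T_deep − T_surf′) + β(S_deep − S_surf) = 0.
T_surf′ = T_deep − (β/α)·ΔS = 14.8 − (7.3 × 10⁻⁴/2.1 × 10⁻⁴)·(+1.60) = 9.238 °C.
Cooling required: 18.6 − (9.238) = 9.362 °C.

9.2 °C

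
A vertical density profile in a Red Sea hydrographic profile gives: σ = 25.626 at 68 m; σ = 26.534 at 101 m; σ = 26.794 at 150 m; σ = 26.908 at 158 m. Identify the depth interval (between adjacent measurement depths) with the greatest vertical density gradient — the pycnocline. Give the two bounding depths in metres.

Compute the density gradient over each adjacent pair:
  68–101 m: Δρ/Δz = 0.908/33 = 0.028 kg m⁻⁴
  101–150 m: Δρ/Δz = 0.260/49 = 5.3 × 10⁻³ kg m⁻⁴
  150–158 m: Δρ/Δz = 0.114/8 = 0.014 kg m⁻⁴
The largest gradient is in the 68–101 m interval — the pycnocline.

68–101 m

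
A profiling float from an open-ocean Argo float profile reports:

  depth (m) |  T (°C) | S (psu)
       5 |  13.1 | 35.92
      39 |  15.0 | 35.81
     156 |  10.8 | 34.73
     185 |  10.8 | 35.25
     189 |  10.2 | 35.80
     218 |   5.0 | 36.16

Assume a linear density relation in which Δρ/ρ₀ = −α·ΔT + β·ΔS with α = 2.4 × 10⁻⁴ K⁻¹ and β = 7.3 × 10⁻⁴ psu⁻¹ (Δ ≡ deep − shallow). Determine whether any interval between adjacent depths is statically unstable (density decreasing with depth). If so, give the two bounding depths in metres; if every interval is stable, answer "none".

Evaluate Δρ/ρ₀ = −αΔT + βΔS across each adjacent pair:
  5–39 m: −αΔT+βΔS = −(2.4 × 10⁻⁴)(+1.9)+(7.3 × 10⁻⁴)(-0.11) = -5.4 × 10⁻⁴ → UNSTABLE
  39–156 m: −αΔT+βΔS = −(2.4 × 10⁻⁴)(-4.2)+(7.3 × 10⁻⁴)(-1.08) = 2.2 × 10⁻⁴ → stable
  156–185 m: −αΔT+βΔS = −(2.4 × 10⁻⁴)(+0.0)+(7.3 × 10⁻⁴)(+0.52) = 3.8 × 10⁻⁴ → stable
  185–189 m: −αΔT+βΔS = −(2.4 × 10⁻⁴)(-0.6)+(7.3 × 10⁻⁴)(+0.55) = 5.5 × 10⁻⁴ → stable
  189–218 m: −αΔT+βΔS = −(2.4 × 10⁻⁴)(-5.2)+(7.3 × 10⁻⁴)(+0.36) = 1.5 × 10⁻³ → stable
The 5–39 m interval has Δρ < 0: lighter water underlies denser water.

5–39 m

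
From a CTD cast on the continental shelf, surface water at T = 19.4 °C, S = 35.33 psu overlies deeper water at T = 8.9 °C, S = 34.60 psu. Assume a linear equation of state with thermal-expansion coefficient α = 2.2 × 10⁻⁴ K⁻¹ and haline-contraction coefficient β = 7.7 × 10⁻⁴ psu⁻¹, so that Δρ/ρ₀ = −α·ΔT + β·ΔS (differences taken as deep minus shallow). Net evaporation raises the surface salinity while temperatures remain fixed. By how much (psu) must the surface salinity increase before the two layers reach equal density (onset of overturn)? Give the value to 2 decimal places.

2.27 psu

Neutral buoyancy requires −α(T_deep − T_surf) + β(S_deep − S_surf′) = 0.
S_surf′ = S_deep − (α/β)·ΔT = 34.60 − (2.2 × 10⁻⁴/7.7 × 10⁻⁴)·(-10.5) = 37.6000 psu.
Increase required: 37.6000 − 35.33 = 2.2700 psu.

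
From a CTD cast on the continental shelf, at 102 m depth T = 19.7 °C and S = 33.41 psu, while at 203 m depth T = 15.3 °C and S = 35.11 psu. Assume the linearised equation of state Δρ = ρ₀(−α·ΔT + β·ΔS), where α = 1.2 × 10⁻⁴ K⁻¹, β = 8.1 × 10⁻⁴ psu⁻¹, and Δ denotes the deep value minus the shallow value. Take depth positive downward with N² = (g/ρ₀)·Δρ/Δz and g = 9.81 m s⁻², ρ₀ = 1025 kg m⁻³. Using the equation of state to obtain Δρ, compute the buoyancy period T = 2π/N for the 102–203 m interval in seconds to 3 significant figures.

462 s

ΔT = -4.4 K, ΔS = +1.70 psu (deep − shallow).
Δρ/ρ₀ = −αΔT + βΔS = 5.28 × 10⁻⁴ + 1.377 × 10⁻³ = 1.905 × 10⁻³, so Δρ ≈ 1.953 kg m⁻³.
N² = (g/ρ₀)·Δρ/Δz = g·(Δρ/ρ₀)/Δz = 9.81 × 1.905 × 10⁻³ / 101 = 1.8503 × 10⁻⁴ s⁻².
N = √(1.8503 × 10⁻⁴) = 0.013603 rad s⁻¹ → T = 2π/N = 461.90 s ≈ 462 s.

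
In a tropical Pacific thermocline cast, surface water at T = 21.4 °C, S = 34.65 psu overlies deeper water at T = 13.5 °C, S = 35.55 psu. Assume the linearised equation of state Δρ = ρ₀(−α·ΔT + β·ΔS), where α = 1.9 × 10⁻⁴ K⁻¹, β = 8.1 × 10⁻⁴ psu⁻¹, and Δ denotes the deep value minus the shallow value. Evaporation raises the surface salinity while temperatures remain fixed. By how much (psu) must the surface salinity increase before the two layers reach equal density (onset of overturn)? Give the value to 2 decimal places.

Neutral buoyancy requires −α(T_deep − T_surf) + β(S_deep − S_surf′) = 0.
S_surf′ = S_deep − (α/β)·ΔT = 35.55 − (1.9 × 10⁻⁴/8.1 × 10⁻⁴)·(-7.9) = 37.4031 psu.
Increase required: 37.4031 − 34.65 = 2.7531 psu.

2.75 psu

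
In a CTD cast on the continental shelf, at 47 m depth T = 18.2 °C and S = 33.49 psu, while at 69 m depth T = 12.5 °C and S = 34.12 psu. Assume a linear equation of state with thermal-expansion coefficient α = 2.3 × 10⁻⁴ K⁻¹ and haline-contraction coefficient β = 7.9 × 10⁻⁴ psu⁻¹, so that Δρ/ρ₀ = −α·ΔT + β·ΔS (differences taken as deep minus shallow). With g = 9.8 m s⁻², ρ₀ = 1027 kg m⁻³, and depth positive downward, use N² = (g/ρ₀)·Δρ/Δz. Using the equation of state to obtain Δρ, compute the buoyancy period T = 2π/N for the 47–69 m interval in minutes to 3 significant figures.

3.69 min

ΔT = -5.7 K, ΔS = +0.63 psu (deep − shallow).
Δρ/ρ₀ = −αΔT + βΔS = 1.311 × 10⁻³ + 4.977 × 10⁻⁴ = 1.8087 × 10⁻³, so Δρ ≈ 1.858 kg m⁻³.
N² = (g/ρ₀)·Δρ/Δz = g·(Δρ/ρ₀)/Δz = 9.8 × 1.8087 × 10⁻³ / 22 = 8.0569 × 10⁻⁴ s⁻².
N = √(8.0569 × 10⁻⁴) = 0.028385 rad s⁻¹ → T = 2π/N = 221.36 s = 3.6893 min ≈ 3.69 min.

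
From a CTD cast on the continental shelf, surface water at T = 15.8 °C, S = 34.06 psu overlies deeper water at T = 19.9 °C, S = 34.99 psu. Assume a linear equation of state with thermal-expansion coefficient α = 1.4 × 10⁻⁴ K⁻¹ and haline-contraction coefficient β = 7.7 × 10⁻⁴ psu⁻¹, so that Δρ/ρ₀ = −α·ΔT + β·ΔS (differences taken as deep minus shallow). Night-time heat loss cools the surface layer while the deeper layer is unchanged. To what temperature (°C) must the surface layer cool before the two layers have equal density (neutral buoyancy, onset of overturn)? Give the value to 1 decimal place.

14.8 °C

Neutral buoyancy requires Δρ = 0, i.e. −α(T_deep − T_surf′) + β(S_deep − S_surf) = 0.
T_surf′ = T_deep − (β/α)·ΔS = 19.9 − (7.7 × 10⁻⁴/1.4 × 10⁻⁴)·(+0.93) = 14.785 °C.
Cooling required: 15.8 − (14.785) = 1.015 °C.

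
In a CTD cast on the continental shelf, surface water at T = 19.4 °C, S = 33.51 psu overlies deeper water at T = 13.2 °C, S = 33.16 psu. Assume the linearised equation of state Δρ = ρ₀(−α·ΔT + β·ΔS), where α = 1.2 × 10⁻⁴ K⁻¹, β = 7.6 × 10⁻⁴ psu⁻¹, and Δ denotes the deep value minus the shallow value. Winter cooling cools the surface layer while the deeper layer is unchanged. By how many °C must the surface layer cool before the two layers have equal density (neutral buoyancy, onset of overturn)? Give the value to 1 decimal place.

4.0 °C

Neutral buoyancy requires Δρ = 0, i.e. −α(T_deep − T_surf′) + β(S_deep − S_surf) = 0.
T_surf′ = T_deep − (β/α)·ΔS = 13.2 − (7.6 × 10⁻⁴/1.2 × 10⁻⁴)·(-0.35) = 15.417 °C.
Cooling required: 19.4 − (15.417) = 3.983 °C.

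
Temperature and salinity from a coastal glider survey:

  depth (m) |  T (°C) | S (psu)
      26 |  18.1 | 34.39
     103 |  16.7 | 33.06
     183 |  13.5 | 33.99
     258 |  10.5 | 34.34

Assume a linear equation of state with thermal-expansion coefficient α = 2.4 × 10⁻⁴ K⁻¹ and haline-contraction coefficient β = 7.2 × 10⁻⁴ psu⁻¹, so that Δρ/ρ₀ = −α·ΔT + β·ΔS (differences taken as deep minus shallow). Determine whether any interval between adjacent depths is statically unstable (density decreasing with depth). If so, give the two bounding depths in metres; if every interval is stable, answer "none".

26–103 m

Evaluate Δρ/ρ₀ = −αΔT + βΔS across each adjacent pair:
  26–103 m: −αΔT+βΔS = −(2.4 × 10⁻⁴)(-1.4)+(7.2 × 10⁻⁴)(-1.33) = -6.2 × 10⁻⁴ → UNSTABLE
  103–183 m: −αΔT+βΔS = −(2.4 × 10⁻⁴)(-3.2)+(7.2 × 10⁻⁴)(+0.93) = 1.4 × 10⁻³ → stable
  183–258 m: −αΔT+βΔS = −(2.4 × 10⁻⁴)(-3.0)+(7.2 × 10⁻⁴)(+0.35) = 9.7 × 10⁻⁴ → stable
The 26–103 m interval has Δρ < 0: lighter water underlies denser water.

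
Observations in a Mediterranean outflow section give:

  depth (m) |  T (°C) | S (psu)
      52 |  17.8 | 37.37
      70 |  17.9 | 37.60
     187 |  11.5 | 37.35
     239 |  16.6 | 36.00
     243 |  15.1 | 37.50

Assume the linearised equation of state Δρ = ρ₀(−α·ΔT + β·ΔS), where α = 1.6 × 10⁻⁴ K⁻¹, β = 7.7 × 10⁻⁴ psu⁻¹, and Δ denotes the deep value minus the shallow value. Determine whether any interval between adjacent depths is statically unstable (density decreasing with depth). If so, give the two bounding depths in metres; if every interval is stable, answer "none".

Evaluate Δρ/ρ₀ = −αΔT + βΔS across each adjacent pair:
  52–70 m: −αΔT+βΔS = −(1.6 × 10⁻⁴)(+0.1)+(7.7 × 10⁻⁴)(+0.23) = 1.6 × 10⁻⁴ → stable
  70–187 m: −αΔT+βΔS = −(1.6 × 10⁻⁴)(-6.4)+(7.7 × 10⁻⁴)(-0.25) = 8.3 × 10⁻⁴ → stable
  187–239 m: −αΔT+βΔS = −(1.6 × 10⁻⁴)(+5.1)+(7.7 × 10⁻⁴)(-1.35) = -1.9 × 10⁻³ → UNSTABLE
  239–243 m: −αΔT+βΔS = −(1.6 × 10⁻⁴)(-1.5)+(7.7 × 10⁻⁴)(+1.50) = 1.4 × 10⁻³ → stable
The 187–239 m interval has Δρ < 0: lighter water underlies denser water.

187–239 m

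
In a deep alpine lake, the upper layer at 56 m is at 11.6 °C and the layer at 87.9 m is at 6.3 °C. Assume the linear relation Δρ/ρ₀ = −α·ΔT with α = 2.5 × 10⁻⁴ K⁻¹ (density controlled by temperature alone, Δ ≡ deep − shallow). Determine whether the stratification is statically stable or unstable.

stable

ΔT = 6.3 − 11.6 = -5.3 K, so Δρ/ρ₀ = −αΔT = 1.325 × 10⁻³.
Δρ/ρ₀ > 0, so Δρ > 0: deeper water is denser → statically stable.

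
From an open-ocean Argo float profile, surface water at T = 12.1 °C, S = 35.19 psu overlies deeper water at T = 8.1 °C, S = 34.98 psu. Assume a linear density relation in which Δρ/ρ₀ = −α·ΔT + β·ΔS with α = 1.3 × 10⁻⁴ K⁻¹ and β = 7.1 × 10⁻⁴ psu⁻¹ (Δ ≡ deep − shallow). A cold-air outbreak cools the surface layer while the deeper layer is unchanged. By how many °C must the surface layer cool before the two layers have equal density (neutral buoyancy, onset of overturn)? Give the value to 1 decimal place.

Neutral buoyancy requires Δρ = 0, i.e. −α(T_deep − T_surf′) + β(S_deep − S_surf) = 0.
T_surf′ = T_deep − (β/α)·ΔS = 8.1 − (7.1 × 10⁻⁴/1.3 × 10⁻⁴)·(-0.21) = 9.247 °C.
Cooling required: 12.1 − (9.247) = 2.853 °C.

2.9 °C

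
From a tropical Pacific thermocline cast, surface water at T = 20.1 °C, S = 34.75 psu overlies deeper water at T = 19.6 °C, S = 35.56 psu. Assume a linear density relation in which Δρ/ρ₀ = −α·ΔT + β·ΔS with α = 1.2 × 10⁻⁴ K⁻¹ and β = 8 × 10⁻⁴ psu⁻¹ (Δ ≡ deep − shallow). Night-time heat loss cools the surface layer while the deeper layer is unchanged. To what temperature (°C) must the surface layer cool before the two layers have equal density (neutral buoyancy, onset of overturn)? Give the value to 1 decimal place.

Neutral buoyancy requires Δρ = 0, i.e. −α(T_deep − T_surf′) + β(S_deep − S_surf) = 0.
T_surf′ = T_deep − (β/α)·ΔS = 19.6 − (8 × 10⁻⁴/1.2 × 10⁻⁴)·(+0.81) = 14.200 °C.
Cooling required: 20.1 − (14.200) = 5.900 °C.

14.2 °C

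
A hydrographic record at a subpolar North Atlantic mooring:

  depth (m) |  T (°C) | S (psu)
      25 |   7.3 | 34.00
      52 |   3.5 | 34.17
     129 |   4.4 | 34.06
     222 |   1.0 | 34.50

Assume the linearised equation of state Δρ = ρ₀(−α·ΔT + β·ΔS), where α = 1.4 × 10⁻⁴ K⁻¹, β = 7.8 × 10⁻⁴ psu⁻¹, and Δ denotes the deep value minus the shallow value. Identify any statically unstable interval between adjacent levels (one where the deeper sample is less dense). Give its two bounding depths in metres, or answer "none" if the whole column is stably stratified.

52–129 m

Evaluate Δρ/ρ₀ = −αΔT + βΔS across each adjacent pair:
  25–52 m: −αΔT+βΔS = −(1.4 × 10⁻⁴)(-3.8)+(7.8 × 10⁻⁴)(+0.17) = 6.6 × 10⁻⁴ → stable
  52–129 m: −αΔT+βΔS = −(1.4 × 10⁻⁴)(+0.9)+(7.8 × 10⁻⁴)(-0.11) = -2.1 × 10⁻⁴ → UNSTABLE
  129–222 m: −αΔT+βΔS = −(1.4 × 10⁻⁴)(-3.4)+(7.8 × 10⁻⁴)(+0.44) = 8.2 × 10⁻⁴ → stable
The 52–129 m interval has Δρ < 0: lighter water underlies denser water.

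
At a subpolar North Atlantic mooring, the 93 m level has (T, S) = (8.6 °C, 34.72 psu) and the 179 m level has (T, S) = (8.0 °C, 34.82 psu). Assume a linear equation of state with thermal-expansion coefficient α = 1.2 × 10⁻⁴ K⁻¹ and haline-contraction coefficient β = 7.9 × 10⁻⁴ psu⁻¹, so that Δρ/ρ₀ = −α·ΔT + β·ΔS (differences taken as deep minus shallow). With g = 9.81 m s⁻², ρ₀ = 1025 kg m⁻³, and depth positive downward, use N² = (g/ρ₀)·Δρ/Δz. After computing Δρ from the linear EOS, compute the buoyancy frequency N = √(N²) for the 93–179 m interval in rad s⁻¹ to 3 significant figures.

ΔT = -0.6 K, ΔS = +0.10 psu (deep − shallow).
Δρ/ρ₀ = −αΔT + βΔS = 7.20 × 10⁻⁵ + 7.90 × 10⁻⁵ = 1.51 × 10⁻⁴, so Δρ ≈ 0.1548 kg m⁻³.
N² = (g/ρ₀)·Δρ/Δz = g·(Δρ/ρ₀)/Δz = 9.81 × 1.51 × 10⁻⁴ / 86 = 1.7225 × 10⁻⁵ s⁻².
N = √(1.7225 × 10⁻⁵) = 4.1503 × 10⁻³ rad s⁻¹ ≈ 4.15 × 10⁻³ rad s⁻¹.

4.15 × 10⁻³ rad s⁻¹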